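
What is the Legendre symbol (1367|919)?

(1367|919)
  = (448|919)    [1367 ≡ 448 mod 919]
  = (7|919)    [919 ≡ 7 mod 8 ⇒ (2|919)^6 = +1]
  = -(919|7)    [QR: both ≡ 3 mod 4, sign flips]
  = -(2|7)    [919 ≡ 2 mod 7]
  = -(1|7)    [7 ≡ 7 mod 8 ⇒ (2|7) = +1]
  = -1    [(1|7) = 1]

-1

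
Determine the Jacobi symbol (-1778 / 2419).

-1

(-1778 / 2419)
  = (641 / 2419)    [-1778 ≡ 641 mod 2419]
  = (2419 / 641)    [QR: 641 ≡ 1 mod 4, sign kept]
  = (496 / 641)    [2419 ≡ 496 mod 641]
  = (31 / 641)    [641 ≡ 1 mod 8 ⇒ (2 / 641)^4 = +1]
  = (641 / 31)    [QR: 641 ≡ 1 mod 4, sign kept]
  = (21 / 31)    [641 ≡ 21 mod 31]
  = (31 / 21)    [QR: 21 ≡ 1 mod 4, sign kept]
  = (10 / 21)    [31 ≡ 10 mod 21]
  = -(5 / 21)    [21 ≡ 5 mod 8 ⇒ (2 / 21) = -1]
  = -(21 / 5)    [QR: 5 ≡ 1 mod 4, sign kept]
  = -(1 / 5)    [21 ≡ 1 mod 5]
  = -1    [(1 / 5) = 1]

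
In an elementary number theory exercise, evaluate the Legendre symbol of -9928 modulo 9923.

(-9928 / 9923)
  = (9918 / 9923)    [-9928 ≡ 9918 mod 9923]
  = -(4959 / 9923)    [9923 ≡ 3 mod 8 ⇒ (2 / 9923) = -1]
  = (9923 / 4959)    [QR: both ≡ 3 mod 4, sign flips]
  = (5 / 4959)    [9923 ≡ 5 mod 4959]
  = (4959 / 5)    [QR: 5 ≡ 1 mod 4, sign kept]
  = (4 / 5)    [4959 ≡ 4 mod 5]
  = (1 / 5)    [5 ≡ 5 mod 8 ⇒ (2 / 5)^2 = +1]
  = 1    [(1 / 5) = 1]

1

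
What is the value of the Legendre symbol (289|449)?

289 ≡ 1 (mod 4), so quadratic reciprocity gives (289|449) = (449|289). Reduce: 449 ≡ 160 (mod 289). Now have (160|289).
Factor out 2: 160 = 2^5·5. Since 289 ≡ 1 (mod 8), (2|289) = +1, and (2|289)^5 = +1. Now have (5|289).
5 ≡ 1 (mod 4), so quadratic reciprocity gives (5|289) = (289|5). Reduce: 289 ≡ 4 (mod 5). Now have (4|5).
Factor out 2: 4 = 2^2. Since 5 ≡ 5 (mod 8), (2|5) = -1, and (2|5)^2 = +1. Now have (1|5).
(1|5) = 1. Collecting the sign factors: 1.

1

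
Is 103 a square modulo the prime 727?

Both 103 ≡ 3 and 727 ≡ 3 (mod 4), so reciprocity gives (103|727) = -(727|103). Reduce: 727 ≡ 6 (mod 103). Now have -(6|103).
Factor out 2: 6 = 2·3. Since 103 ≡ 7 (mod 8), (2|103) = +1. Now have -(3|103).
Both 3 ≡ 3 and 103 ≡ 3 (mod 4), so reciprocity gives (3|103) = -(103|3). Reduce: 103 ≡ 1 (mod 3). Now have (1|3).
(1|3) = 1. Collecting the sign factors: 1.
(103|727) = 1, and 727 is prime, so 103 is a quadratic residue mod 727.

yes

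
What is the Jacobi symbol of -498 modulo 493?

-1

(-498|493)
  = (488|493)    [-498 ≡ 488 mod 493]
  = -(61|493)    [493 ≡ 5 mod 8 ⇒ (2|493)^3 = -1]
  = -(493|61)    [QR: 61 ≡ 1 mod 4, sign kept]
  = -(5|61)    [493 ≡ 5 mod 61]
  = -(61|5)    [QR: 5 ≡ 1 mod 4, sign kept]
  = -(1|5)    [61 ≡ 1 mod 5]
  = -1    [(1|5) = 1]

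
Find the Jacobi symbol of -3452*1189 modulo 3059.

-1

By multiplicativity, (-3452·1189/3059) = (-3452/3059)·(1189/3059).
First factor (-3452/3059):
Reduce the numerator: -3452 ≡ 2666 (mod 3059), so (-3452/3059) = (2666/3059).
Factor out 2: 2666 = 2·1333. Since 3059 ≡ 3 (mod 8), (2/3059) = -1. Now have -(1333/3059).
1333 ≡ 1 (mod 4), so quadratic reciprocity gives (1333/3059) = (3059/1333). Reduce: 3059 ≡ 393 (mod 1333). Now have -(393/1333).
393 ≡ 1 (mod 4), so quadratic reciprocity gives (393/1333) = (1333/393). Reduce: 1333 ≡ 154 (mod 393). Now have -(154/393).
Factor out 2: 154 = 2·77. Since 393 ≡ 1 (mod 8), (2/393) = +1. Now have -(77/393).
77 ≡ 1 (mod 4), so quadratic reciprocity gives (77/393) = (393/77). Reduce: 393 ≡ 8 (mod 77). Now have -(8/77).
Factor out 2: 8 = 2^3. Since 77 ≡ 5 (mod 8), (2/77) = -1, and (2/77)^3 = -1. Now have (1/77).
(1/77) = 1. Collecting the sign factors: 1.
Second factor (1189/3059):
1189 ≡ 1 (mod 4), so quadratic reciprocity gives (1189/3059) = (3059/1189). Reduce: 3059 ≡ 681 (mod 1189). Now have (681/1189).
681 ≡ 1 (mod 4), so quadratic reciprocity gives (681/1189) = (1189/681). Reduce: 1189 ≡ 508 (mod 681). Now have (508/681).
Factor out 2: 508 = 2^2·127. Since 681 ≡ 1 (mod 8), (2/681) = +1, and (2/681)^2 = +1. Now have (127/681).
681 ≡ 1 (mod 4), so quadratic reciprocity gives (127/681) = (681/127). Reduce: 681 ≡ 46 (mod 127). Now have (46/127).
Factor out 2: 46 = 2·23. Since 127 ≡ 7 (mod 8), (2/127) = +1. Now have (23/127).
Both 23 ≡ 3 and 127 ≡ 3 (mod 4), so reciprocity gives (23/127) = -(127/23). Reduce: 127 ≡ 12 (mod 23). Now have -(12/23).
Factor out 2: 12 = 2^2·3. Since 23 ≡ 7 (mod 8), (2/23) = +1, and (2/23)^2 = +1. Now have -(3/23).
Both 3 ≡ 3 and 23 ≡ 3 (mod 4), so reciprocity gives (3/23) = -(23/3). Reduce: 23 ≡ 2 (mod 3). Now have (2/3).
Factor out 2: 2 = 2. Since 3 ≡ 3 (mod 8), (2/3) = -1. Now have -(1/3).
(1/3) = 1. Collecting the sign factors: -1.
Product: (1)·(-1) = -1.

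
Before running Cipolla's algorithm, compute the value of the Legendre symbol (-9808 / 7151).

(-9808 / 7151)
  = (4494 / 7151)    [-9808 ≡ 4494 mod 7151]
  = (2247 / 7151)    [7151 ≡ 7 mod 8 ⇒ (2 / 7151) = +1]
  = -(7151 / 2247)    [QR: both ≡ 3 mod 4, sign flips]
  = -(410 / 2247)    [7151 ≡ 410 mod 2247]
  = -(205 / 2247)    [2247 ≡ 7 mod 8 ⇒ (2 / 2247) = +1]
  = -(2247 / 205)    [QR: 205 ≡ 1 mod 4, sign kept]
  = -(197 / 205)    [2247 ≡ 197 mod 205]
  = -(205 / 197)    [QR: 197 ≡ 1 mod 4, sign kept]
  = -(8 / 197)    [205 ≡ 8 mod 197]
  = (1 / 197)    [197 ≡ 5 mod 8 ⇒ (2 / 197)^3 = -1]
  = 1    [(1 / 197) = 1]

1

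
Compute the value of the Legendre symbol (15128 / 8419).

(15128 / 8419)
  = (6709 / 8419)    [15128 ≡ 6709 mod 8419]
  = (8419 / 6709)    [QR: 6709 ≡ 1 mod 4, sign kept]
  = (1710 / 6709)    [8419 ≡ 1710 mod 6709]
  = -(855 / 6709)    [6709 ≡ 5 mod 8 ⇒ (2 / 6709) = -1]
  = -(6709 / 855)    [QR: 6709 ≡ 1 mod 4, sign kept]
  = -(724 / 855)    [6709 ≡ 724 mod 855]
  = -(181 / 855)    [855 ≡ 7 mod 8 ⇒ (2 / 855)^2 = +1]
  = -(855 / 181)    [QR: 181 ≡ 1 mod 4, sign kept]
  = -(131 / 181)    [855 ≡ 131 mod 181]
  = -(181 / 131)    [QR: 181 ≡ 1 mod 4, sign kept]
  = -(50 / 131)    [181 ≡ 50 mod 131]
  = (25 / 131)    [131 ≡ 3 mod 8 ⇒ (2 / 131) = -1]
  = (131 / 25)    [QR: 25 ≡ 1 mod 4, sign kept]
  = (6 / 25)    [131 ≡ 6 mod 25]
  = (3 / 25)    [25 ≡ 1 mod 8 ⇒ (2 / 25) = +1]
  = (25 / 3)    [QR: 25 ≡ 1 mod 4, sign kept]
  = (1 / 3)    [25 ≡ 1 mod 3]
  = 1    [(1 / 3) = 1]

1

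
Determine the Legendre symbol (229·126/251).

1

By multiplicativity, (229·126/251) = (229/251)·(126/251).
First factor (229/251):
229 ≡ 1 (mod 4), so quadratic reciprocity gives (229/251) = (251/229). Reduce: 251 ≡ 22 (mod 229). Now have (22/229).
Factor out 2: 22 = 2·11. Since 229 ≡ 5 (mod 8), (2/229) = -1. Now have -(11/229).
229 ≡ 1 (mod 4), so quadratic reciprocity gives (11/229) = (229/11). Reduce: 229 ≡ 9 (mod 11). Now have -(9/11).
9 ≡ 1 (mod 4), so quadratic reciprocity gives (9/11) = (11/9). Reduce: 11 ≡ 2 (mod 9). Now have -(2/9).
Factor out 2: 2 = 2. Since 9 ≡ 1 (mod 8), (2/9) = +1. Now have -(1/9).
(1/9) = 1. Collecting the sign factors: -1.
Second factor (126/251):
Factor out 2: 126 = 2·63. Since 251 ≡ 3 (mod 8), (2/251) = -1. Now have -(63/251).
Both 63 ≡ 3 and 251 ≡ 3 (mod 4), so reciprocity gives (63/251) = -(251/63). Reduce: 251 ≡ 62 (mod 63). Now have (62/63).
Factor out 2: 62 = 2·31. Since 63 ≡ 7 (mod 8), (2/63) = +1. Now have (31/63).
Both 31 ≡ 3 and 63 ≡ 3 (mod 4), so reciprocity gives (31/63) = -(63/31). Reduce: 63 ≡ 1 (mod 31). Now have -(1/31).
(1/31) = 1. Collecting the sign factors: -1.
Product: (-1)·(-1) = 1.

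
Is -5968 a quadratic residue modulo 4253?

(-5968/4253)
  = (5968/4253)    [4253 ≡ 1 mod 4 ⇒ (-1/4253) = +1]
  = (1715/4253)    [5968 ≡ 1715 mod 4253]
  = (4253/1715)    [QR: 4253 ≡ 1 mod 4, sign kept]
  = (823/1715)    [4253 ≡ 823 mod 1715]
  = -(1715/823)    [QR: both ≡ 3 mod 4, sign flips]
  = -(69/823)    [1715 ≡ 69 mod 823]
  = -(823/69)    [QR: 69 ≡ 1 mod 4, sign kept]
  = -(64/69)    [823 ≡ 64 mod 69]
  = -(1/69)    [69 ≡ 5 mod 8 ⇒ (2/69)^6 = +1]
  = -1    [(1/69) = 1]
The Legendre symbol is -1, so x^2 ≡ -5968 (mod 4253) has no solution.

no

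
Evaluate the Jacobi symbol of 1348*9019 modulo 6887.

By multiplicativity, (1348·9019 / 6887) = (1348 / 6887)·(9019 / 6887).
First factor (1348 / 6887):
Factor out 2: 1348 = 2^2·337. Since 6887 ≡ 7 (mod 8), (2 / 6887) = +1, and (2 / 6887)^2 = +1. Now have (337 / 6887).
337 ≡ 1 (mod 4), so quadratic reciprocity gives (337 / 6887) = (6887 / 337). Reduce: 6887 ≡ 147 (mod 337). Now have (147 / 337).
337 ≡ 1 (mod 4), so quadratic reciprocity gives (147 / 337) = (337 / 147). Reduce: 337 ≡ 43 (mod 147). Now have (43 / 147).
Both 43 ≡ 3 and 147 ≡ 3 (mod 4), so reciprocity gives (43 / 147) = -(147 / 43). Reduce: 147 ≡ 18 (mod 43). Now have -(18 / 43).
Factor out 2: 18 = 2·9. Since 43 ≡ 3 (mod 8), (2 / 43) = -1. Now have (9 / 43).
9 ≡ 1 (mod 4), so quadratic reciprocity gives (9 / 43) = (43 / 9). Reduce: 43 ≡ 7 (mod 9). Now have (7 / 9).
9 ≡ 1 (mod 4), so quadratic reciprocity gives (7 / 9) = (9 / 7). Reduce: 9 ≡ 2 (mod 7). Now have (2 / 7).
Factor out 2: 2 = 2. Since 7 ≡ 7 (mod 8), (2 / 7) = +1. Now have (1 / 7).
(1 / 7) = 1. Collecting the sign factors: 1.
Second factor (9019 / 6887):
Reduce the numerator: 9019 ≡ 2132 (mod 6887), so (9019 / 6887) = (2132 / 6887).
Factor out 2: 2132 = 2^2·533. Since 6887 ≡ 7 (mod 8), (2 / 6887) = +1, and (2 / 6887)^2 = +1. Now have (533 / 6887).
533 ≡ 1 (mod 4), so quadratic reciprocity gives (533 / 6887) = (6887 / 533). Reduce: 6887 ≡ 491 (mod 533). Now have (491 / 533).
533 ≡ 1 (mod 4), so quadratic reciprocity gives (491 / 533) = (533 / 491). Reduce: 533 ≡ 42 (mod 491). Now have (42 / 491).
Factor out 2: 42 = 2·21. Since 491 ≡ 3 (mod 8), (2 / 491) = -1. Now have -(21 / 491).
21 ≡ 1 (mod 4), so quadratic reciprocity gives (21 / 491) = (491 / 21). Reduce: 491 ≡ 8 (mod 21). Now have -(8 / 21).
Factor out 2: 8 = 2^3. Since 21 ≡ 5 (mod 8), (2 / 21) = -1, and (2 / 21)^3 = -1. Now have (1 / 21).
(1 / 21) = 1. Collecting the sign factors: 1.
Product: (1)·(1) = 1.

1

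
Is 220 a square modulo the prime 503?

no

(220|503)
  = (55|503)    [503 ≡ 7 mod 8 ⇒ (2|503)^2 = +1]
  = -(503|55)    [QR: both ≡ 3 mod 4, sign flips]
  = -(8|55)    [503 ≡ 8 mod 55]
  = -(1|55)    [55 ≡ 7 mod 8 ⇒ (2|55)^3 = +1]
  = -1    [(1|55) = 1]
(220|503) = -1, and 503 is prime, so 220 is not a quadratic residue mod 503.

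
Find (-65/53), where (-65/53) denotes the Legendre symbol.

(-65/53)
  = (65/53)    [53 ≡ 1 mod 4 ⇒ (-1/53) = +1]
  = (12/53)    [65 ≡ 12 mod 53]
  = (3/53)    [53 ≡ 5 mod 8 ⇒ (2/53)^2 = +1]
  = (53/3)    [QR: 53 ≡ 1 mod 4, sign kept]
  = (2/3)    [53 ≡ 2 mod 3]
  = -(1/3)    [3 ≡ 3 mod 8 ⇒ (2/3) = -1]
  = -1    [(1/3) = 1]

-1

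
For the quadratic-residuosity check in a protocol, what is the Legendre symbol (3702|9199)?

-1

(3702|9199)
  = (1851|9199)    [9199 ≡ 7 mod 8 ⇒ (2|9199) = +1]
  = -(9199|1851)    [QR: both ≡ 3 mod 4, sign flips]
  = -(1795|1851)    [9199 ≡ 1795 mod 1851]
  = (1851|1795)    [QR: both ≡ 3 mod 4, sign flips]
  = (56|1795)    [1851 ≡ 56 mod 1795]
  = -(7|1795)    [1795 ≡ 3 mod 8 ⇒ (2|1795)^3 = -1]
  = (1795|7)    [QR: both ≡ 3 mod 4, sign flips]
  = (3|7)    [1795 ≡ 3 mod 7]
  = -(7|3)    [QR: both ≡ 3 mod 4, sign flips]
  = -(1|3)    [7 ≡ 1 mod 3]
  = -1    [(1|3) = 1]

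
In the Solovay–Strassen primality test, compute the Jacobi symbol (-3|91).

(-3|91)
  = (88|91)    [-3 ≡ 88 mod 91]
  = -(11|91)    [91 ≡ 3 mod 8 ⇒ (2|91)^3 = -1]
  = (91|11)    [QR: both ≡ 3 mod 4, sign flips]
  = (3|11)    [91 ≡ 3 mod 11]
  = -(11|3)    [QR: both ≡ 3 mod 4, sign flips]
  = -(2|3)    [11 ≡ 2 mod 3]
  = (1|3)    [3 ≡ 3 mod 8 ⇒ (2|3) = -1]
  = 1    [(1|3) = 1]

1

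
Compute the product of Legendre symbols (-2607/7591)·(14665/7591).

1

By multiplicativity, (-2607·14665/7591) = (-2607/7591)·(14665/7591).
First factor (-2607/7591):
(-2607/7591)
  = (4984/7591)    [-2607 ≡ 4984 mod 7591]
  = (623/7591)    [7591 ≡ 7 mod 8 ⇒ (2/7591)^3 = +1]
  = -(7591/623)    [QR: both ≡ 3 mod 4, sign flips]
  = -(115/623)    [7591 ≡ 115 mod 623]
  = (623/115)    [QR: both ≡ 3 mod 4, sign flips]
  = (48/115)    [623 ≡ 48 mod 115]
  = (3/115)    [115 ≡ 3 mod 8 ⇒ (2/115)^4 = +1]
  = -(115/3)    [QR: both ≡ 3 mod 4, sign flips]
  = -(1/3)    [115 ≡ 1 mod 3]
  = -1    [(1/3) = 1]
Second factor (14665/7591):
(14665/7591)
  = (7074/7591)    [14665 ≡ 7074 mod 7591]
  = (3537/7591)    [7591 ≡ 7 mod 8 ⇒ (2/7591) = +1]
  = (7591/3537)    [QR: 3537 ≡ 1 mod 4, sign kept]
  = (517/3537)    [7591 ≡ 517 mod 3537]
  = (3537/517)    [QR: 517 ≡ 1 mod 4, sign kept]
  = (435/517)    [3537 ≡ 435 mod 517]
  = (517/435)    [QR: 517 ≡ 1 mod 4, sign kept]
  = (82/435)    [517 ≡ 82 mod 435]
  = -(41/435)    [435 ≡ 3 mod 8 ⇒ (2/435) = -1]
  = -(435/41)    [QR: 41 ≡ 1 mod 4, sign kept]
  = -(25/41)    [435 ≡ 25 mod 41]
  = -(41/25)    [QR: 25 ≡ 1 mod 4, sign kept]
  = -(16/25)    [41 ≡ 16 mod 25]
  = -(1/25)    [25 ≡ 1 mod 8 ⇒ (2/25)^4 = +1]
  = -1    [(1/25) = 1]
Product: (-1)·(-1) = 1.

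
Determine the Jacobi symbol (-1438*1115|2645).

By multiplicativity, (-1438·1115|2645) = (-1438|2645)·(1115|2645).
First factor (-1438|2645):
Reduce the numerator: -1438 ≡ 1207 (mod 2645), so (-1438|2645) = (1207|2645).
2645 ≡ 1 (mod 4), so quadratic reciprocity gives (1207|2645) = (2645|1207). Reduce: 2645 ≡ 231 (mod 1207). Now have (231|1207).
Both 231 ≡ 3 and 1207 ≡ 3 (mod 4), so reciprocity gives (231|1207) = -(1207|231). Reduce: 1207 ≡ 52 (mod 231). Now have -(52|231).
Factor out 2: 52 = 2^2·13. Since 231 ≡ 7 (mod 8), (2|231) = +1, and (2|231)^2 = +1. Now have -(13|231).
13 ≡ 1 (mod 4), so quadratic reciprocity gives (13|231) = (231|13). Reduce: 231 ≡ 10 (mod 13). Now have -(10|13).
Factor out 2: 10 = 2·5. Since 13 ≡ 5 (mod 8), (2|13) = -1. Now have (5|13).
5 ≡ 1 (mod 4), so quadratic reciprocity gives (5|13) = (13|5). Reduce: 13 ≡ 3 (mod 5). Now have (3|5).
5 ≡ 1 (mod 4), so quadratic reciprocity gives (3|5) = (5|3). Reduce: 5 ≡ 2 (mod 3). Now have (2|3).
Factor out 2: 2 = 2. Since 3 ≡ 3 (mod 8), (2|3) = -1. Now have -(1|3).
(1|3) = 1. Collecting the sign factors: -1.
Second factor (1115|2645):
2645 ≡ 1 (mod 4), so quadratic reciprocity gives (1115|2645) = (2645|1115). Reduce: 2645 ≡ 415 (mod 1115). Now have (415|1115).
Both 415 ≡ 3 and 1115 ≡ 3 (mod 4), so reciprocity gives (415|1115) = -(1115|415). Reduce: 1115 ≡ 285 (mod 415). Now have -(285|415).
285 ≡ 1 (mod 4), so quadratic reciprocity gives (285|415) = (415|285). Reduce: 415 ≡ 130 (mod 285). Now have -(130|285).
Factor out 2: 130 = 2·65. Since 285 ≡ 5 (mod 8), (2|285) = -1. Now have (65|285).
65 ≡ 1 (mod 4), so quadratic reciprocity gives (65|285) = (285|65). Reduce: 285 ≡ 25 (mod 65). Now have (25|65).
25 ≡ 1 (mod 4), so quadratic reciprocity gives (25|65) = (65|25). Reduce: 65 ≡ 15 (mod 25). Now have (15|25).
25 ≡ 1 (mod 4), so quadratic reciprocity gives (15|25) = (25|15). Reduce: 25 ≡ 10 (mod 15). Now have (10|15).
Factor out 2: 10 = 2·5. Since 15 ≡ 7 (mod 8), (2|15) = +1. Now have (5|15).
5 ≡ 1 (mod 4), so quadratic reciprocity gives (5|15) = (15|5). Reduce: 15 ≡ 0 (mod 5). Now have (0|5).
The numerator is now 0 with denominator 5 > 1: the symbol is 0.
Product: (-1)·(0) = 0.

0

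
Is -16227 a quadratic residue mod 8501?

(-16227/8501)
  = (16227/8501)    [8501 ≡ 1 mod 4 ⇒ (-1/8501) = +1]
  = (7726/8501)    [16227 ≡ 7726 mod 8501]
  = -(3863/8501)    [8501 ≡ 5 mod 8 ⇒ (2/8501) = -1]
  = -(8501/3863)    [QR: 8501 ≡ 1 mod 4, sign kept]
  = -(775/3863)    [8501 ≡ 775 mod 3863]
  = (3863/775)    [QR: both ≡ 3 mod 4, sign flips]
  = (763/775)    [3863 ≡ 763 mod 775]
  = -(775/763)    [QR: both ≡ 3 mod 4, sign flips]
  = -(12/763)    [775 ≡ 12 mod 763]
  = -(3/763)    [763 ≡ 3 mod 8 ⇒ (2/763)^2 = +1]
  = (763/3)    [QR: both ≡ 3 mod 4, sign flips]
  = (1/3)    [763 ≡ 1 mod 3]
  = 1    [(1/3) = 1]
The Legendre symbol is 1, so x^2 ≡ -16227 (mod 8501) has solution.

yes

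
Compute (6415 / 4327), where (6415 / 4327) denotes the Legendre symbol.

1

(6415 / 4327)
  = (2088 / 4327)    [6415 ≡ 2088 mod 4327]
  = (261 / 4327)    [4327 ≡ 7 mod 8 ⇒ (2 / 4327)^3 = +1]
  = (4327 / 261)    [QR: 261 ≡ 1 mod 4, sign kept]
  = (151 / 261)    [4327 ≡ 151 mod 261]
  = (261 / 151)    [QR: 261 ≡ 1 mod 4, sign kept]
  = (110 / 151)    [261 ≡ 110 mod 151]
  = (55 / 151)    [151 ≡ 7 mod 8 ⇒ (2 / 151) = +1]
  = -(151 / 55)    [QR: both ≡ 3 mod 4, sign flips]
  = -(41 / 55)    [151 ≡ 41 mod 55]
  = -(55 / 41)    [QR: 41 ≡ 1 mod 4, sign kept]
  = -(14 / 41)    [55 ≡ 14 mod 41]
  = -(7 / 41)    [41 ≡ 1 mod 8 ⇒ (2 / 41) = +1]
  = -(41 / 7)    [QR: 41 ≡ 1 mod 4, sign kept]
  = -(6 / 7)    [41 ≡ 6 mod 7]
  = -(3 / 7)    [7 ≡ 7 mod 8 ⇒ (2 / 7) = +1]
  = (7 / 3)    [QR: both ≡ 3 mod 4, sign flips]
  = (1 / 3)    [7 ≡ 1 mod 3]
  = 1    [(1 / 3) = 1]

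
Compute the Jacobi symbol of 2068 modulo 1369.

Reduce the numerator: 2068 ≡ 699 (mod 1369), so (2068|1369) = (699|1369).
1369 ≡ 1 (mod 4), so quadratic reciprocity gives (699|1369) = (1369|699). Reduce: 1369 ≡ 670 (mod 699). Now have (670|699).
Factor out 2: 670 = 2·335. Since 699 ≡ 3 (mod 8), (2|699) = -1. Now have -(335|699).
Both 335 ≡ 3 and 699 ≡ 3 (mod 4), so reciprocity gives (335|699) = -(699|335). Reduce: 699 ≡ 29 (mod 335). Now have (29|335).
29 ≡ 1 (mod 4), so quadratic reciprocity gives (29|335) = (335|29). Reduce: 335 ≡ 16 (mod 29). Now have (16|29).
Factor out 2: 16 = 2^4. Since 29 ≡ 5 (mod 8), (2|29) = -1, and (2|29)^4 = +1. Now have (1|29).
(1|29) = 1. Collecting the sign factors: 1.

1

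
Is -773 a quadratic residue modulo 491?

Pull out -1: (-773|491) = (-1|491)·(773|491). Since 491 ≡ 3 (mod 4), (-1|491) = -1. Now have -(773|491).
Reduce the numerator: 773 ≡ 282 (mod 491), so (773|491) = (282|491).
Factor out 2: 282 = 2·141. Since 491 ≡ 3 (mod 8), (2|491) = -1. Now have (141|491).
141 ≡ 1 (mod 4), so quadratic reciprocity gives (141|491) = (491|141). Reduce: 491 ≡ 68 (mod 141). Now have (68|141).
Factor out 2: 68 = 2^2·17. Since 141 ≡ 5 (mod 8), (2|141) = -1, and (2|141)^2 = +1. Now have (17|141).
17 ≡ 1 (mod 4), so quadratic reciprocity gives (17|141) = (141|17). Reduce: 141 ≡ 5 (mod 17). Now have (5|17).
5 ≡ 1 (mod 4), so quadratic reciprocity gives (5|17) = (17|5). Reduce: 17 ≡ 2 (mod 5). Now have (2|5).
Factor out 2: 2 = 2. Since 5 ≡ 5 (mod 8), (2|5) = -1. Now have -(1|5).
(1|5) = 1. Collecting the sign factors: -1.
The Legendre symbol is -1, so x^2 ≡ -773 (mod 491) has no solution.

no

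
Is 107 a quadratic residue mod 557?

557 ≡ 1 (mod 4), so quadratic reciprocity gives (107/557) = (557/107). Reduce: 557 ≡ 22 (mod 107). Now have (22/107).
Factor out 2: 22 = 2·11. Since 107 ≡ 3 (mod 8), (2/107) = -1. Now have -(11/107).
Both 11 ≡ 3 and 107 ≡ 3 (mod 4), so reciprocity gives (11/107) = -(107/11). Reduce: 107 ≡ 8 (mod 11). Now have (8/11).
Factor out 2: 8 = 2^3. Since 11 ≡ 3 (mod 8), (2/11) = -1, and (2/11)^3 = -1. Now have -(1/11).
(1/11) = 1. Collecting the sign factors: -1.
(107/557) = -1, and 557 is prime, so 107 is not a quadratic residue mod 557.

no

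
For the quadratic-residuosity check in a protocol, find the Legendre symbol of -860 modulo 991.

-1

(-860/991)
  = -(860/991)    [991 ≡ 3 mod 4 ⇒ (-1/991) = -1]
  = -(215/991)    [991 ≡ 7 mod 8 ⇒ (2/991)^2 = +1]
  = (991/215)    [QR: both ≡ 3 mod 4, sign flips]
  = (131/215)    [991 ≡ 131 mod 215]
  = -(215/131)    [QR: both ≡ 3 mod 4, sign flips]
  = -(84/131)    [215 ≡ 84 mod 131]
  = -(21/131)    [131 ≡ 3 mod 8 ⇒ (2/131)^2 = +1]
  = -(131/21)    [QR: 21 ≡ 1 mod 4, sign kept]
  = -(5/21)    [131 ≡ 5 mod 21]
  = -(21/5)    [QR: 5 ≡ 1 mod 4, sign kept]
  = -(1/5)    [21 ≡ 1 mod 5]
  = -1    [(1/5) = 1]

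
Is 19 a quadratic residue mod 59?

yes

Both 19 ≡ 3 and 59 ≡ 3 (mod 4), so reciprocity gives (19/59) = -(59/19). Reduce: 59 ≡ 2 (mod 19). Now have -(2/19).
Factor out 2: 2 = 2. Since 19 ≡ 3 (mod 8), (2/19) = -1. Now have (1/19).
(1/19) = 1. Collecting the sign factors: 1.
(19/59) = 1, and 59 is prime, so 19 is a quadratic residue mod 59.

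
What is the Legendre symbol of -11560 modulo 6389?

Pull out -1: (-11560 / 6389) = (-1 / 6389)·(11560 / 6389). Since 6389 ≡ 1 (mod 4), (-1 / 6389) = +1. Now have (11560 / 6389).
Reduce the numerator: 11560 ≡ 5171 (mod 6389), so (11560 / 6389) = (5171 / 6389).
6389 ≡ 1 (mod 4), so quadratic reciprocity gives (5171 / 6389) = (6389 / 5171). Reduce: 6389 ≡ 1218 (mod 5171). Now have (1218 / 5171).
Factor out 2: 1218 = 2·609. Since 5171 ≡ 3 (mod 8), (2 / 5171) = -1. Now have -(609 / 5171).
609 ≡ 1 (mod 4), so quadratic reciprocity gives (609 / 5171) = (5171 / 609). Reduce: 5171 ≡ 299 (mod 609). Now have -(299 / 609).
609 ≡ 1 (mod 4), so quadratic reciprocity gives (299 / 609) = (609 / 299). Reduce: 609 ≡ 11 (mod 299). Now have -(11 / 299).
Both 11 ≡ 3 and 299 ≡ 3 (mod 4), so reciprocity gives (11 / 299) = -(299 / 11). Reduce: 299 ≡ 2 (mod 11). Now have (2 / 11).
Factor out 2: 2 = 2. Since 11 ≡ 3 (mod 8), (2 / 11) = -1. Now have -(1 / 11).
(1 / 11) = 1. Collecting the sign factors: -1.

-1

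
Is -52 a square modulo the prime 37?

no

(-52/37)
  = (22/37)    [-52 ≡ 22 mod 37]
  = -(11/37)    [37 ≡ 5 mod 8 ⇒ (2/37) = -1]
  = -(37/11)    [QR: 37 ≡ 1 mod 4, sign kept]
  = -(4/11)    [37 ≡ 4 mod 11]
  = -(1/11)    [11 ≡ 3 mod 8 ⇒ (2/11)^2 = +1]
  = -1    [(1/11) = 1]
The Legendre symbol is -1, so x^2 ≡ -52 (mod 37) has no solution.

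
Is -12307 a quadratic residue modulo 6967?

(-12307/6967)
  = -(12307/6967)    [6967 ≡ 3 mod 4 ⇒ (-1/6967) = -1]
  = -(5340/6967)    [12307 ≡ 5340 mod 6967]
  = -(1335/6967)    [6967 ≡ 7 mod 8 ⇒ (2/6967)^2 = +1]
  = (6967/1335)    [QR: both ≡ 3 mod 4, sign flips]
  = (292/1335)    [6967 ≡ 292 mod 1335]
  = (73/1335)    [1335 ≡ 7 mod 8 ⇒ (2/1335)^2 = +1]
  = (1335/73)    [QR: 73 ≡ 1 mod 4, sign kept]
  = (21/73)    [1335 ≡ 21 mod 73]
  = (73/21)    [QR: 21 ≡ 1 mod 4, sign kept]
  = (10/21)    [73 ≡ 10 mod 21]
  = -(5/21)    [21 ≡ 5 mod 8 ⇒ (2/21) = -1]
  = -(21/5)    [QR: 5 ≡ 1 mod 4, sign kept]
  = -(1/5)    [21 ≡ 1 mod 5]
  = -1    [(1/5) = 1]
The Legendre symbol is -1, so x^2 ≡ -12307 (mod 6967) has no solution.

no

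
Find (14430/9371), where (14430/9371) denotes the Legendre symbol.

1

Reduce the numerator: 14430 ≡ 5059 (mod 9371), so (14430/9371) = (5059/9371).
Both 5059 ≡ 3 and 9371 ≡ 3 (mod 4), so reciprocity gives (5059/9371) = -(9371/5059). Reduce: 9371 ≡ 4312 (mod 5059). Now have -(4312/5059).
Factor out 2: 4312 = 2^3·539. Since 5059 ≡ 3 (mod 8), (2/5059) = -1, and (2/5059)^3 = -1. Now have (539/5059).
Both 539 ≡ 3 and 5059 ≡ 3 (mod 4), so reciprocity gives (539/5059) = -(5059/539). Reduce: 5059 ≡ 208 (mod 539). Now have -(208/539).
Factor out 2: 208 = 2^4·13. Since 539 ≡ 3 (mod 8), (2/539) = -1, and (2/539)^4 = +1. Now have -(13/539).
13 ≡ 1 (mod 4), so quadratic reciprocity gives (13/539) = (539/13). Reduce: 539 ≡ 6 (mod 13). Now have -(6/13).
Factor out 2: 6 = 2·3. Since 13 ≡ 5 (mod 8), (2/13) = -1. Now have (3/13).
13 ≡ 1 (mod 4), so quadratic reciprocity gives (3/13) = (13/3). Reduce: 13 ≡ 1 (mod 3). Now have (1/3).
(1/3) = 1. Collecting the sign factors: 1.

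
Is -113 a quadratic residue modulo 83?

Reduce the numerator: -113 ≡ 53 (mod 83), so (-113|83) = (53|83).
53 ≡ 1 (mod 4), so quadratic reciprocity gives (53|83) = (83|53). Reduce: 83 ≡ 30 (mod 53). Now have (30|53).
Factor out 2: 30 = 2·15. Since 53 ≡ 5 (mod 8), (2|53) = -1. Now have -(15|53).
53 ≡ 1 (mod 4), so quadratic reciprocity gives (15|53) = (53|15). Reduce: 53 ≡ 8 (mod 15). Now have -(8|15).
Factor out 2: 8 = 2^3. Since 15 ≡ 7 (mod 8), (2|15) = +1, and (2|15)^3 = +1. Now have -(1|15).
(1|15) = 1. Collecting the sign factors: -1.
The Legendre symbol is -1, so x^2 ≡ -113 (mod 83) has no solution.

no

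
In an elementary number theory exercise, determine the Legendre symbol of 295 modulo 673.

1

673 ≡ 1 (mod 4), so quadratic reciprocity gives (295 / 673) = (673 / 295). Reduce: 673 ≡ 83 (mod 295). Now have (83 / 295).
Both 83 ≡ 3 and 295 ≡ 3 (mod 4), so reciprocity gives (83 / 295) = -(295 / 83). Reduce: 295 ≡ 46 (mod 83). Now have -(46 / 83).
Factor out 2: 46 = 2·23. Since 83 ≡ 3 (mod 8), (2 / 83) = -1. Now have (23 / 83).
Both 23 ≡ 3 and 83 ≡ 3 (mod 4), so reciprocity gives (23 / 83) = -(83 / 23). Reduce: 83 ≡ 14 (mod 23). Now have -(14 / 23).
Factor out 2: 14 = 2·7. Since 23 ≡ 7 (mod 8), (2 / 23) = +1. Now have -(7 / 23).
Both 7 ≡ 3 and 23 ≡ 3 (mod 4), so reciprocity gives (7 / 23) = -(23 / 7). Reduce: 23 ≡ 2 (mod 7). Now have (2 / 7).
Factor out 2: 2 = 2. Since 7 ≡ 7 (mod 8), (2 / 7) = +1. Now have (1 / 7).
(1 / 7) = 1. Collecting the sign factors: 1.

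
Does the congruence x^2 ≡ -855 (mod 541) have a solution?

yes

(-855/541)
  = (855/541)    [541 ≡ 1 mod 4 ⇒ (-1/541) = +1]
  = (314/541)    [855 ≡ 314 mod 541]
  = -(157/541)    [541 ≡ 5 mod 8 ⇒ (2/541) = -1]
  = -(541/157)    [QR: 157 ≡ 1 mod 4, sign kept]
  = -(70/157)    [541 ≡ 70 mod 157]
  = (35/157)    [157 ≡ 5 mod 8 ⇒ (2/157) = -1]
  = (157/35)    [QR: 157 ≡ 1 mod 4, sign kept]
  = (17/35)    [157 ≡ 17 mod 35]
  = (35/17)    [QR: 17 ≡ 1 mod 4, sign kept]
  = (1/17)    [35 ≡ 1 mod 17]
  = 1    [(1/17) = 1]
The Legendre symbol is 1, so x^2 ≡ -855 (mod 541) has solution.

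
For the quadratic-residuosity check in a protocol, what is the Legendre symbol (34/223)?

1

(34/223)
  = (17/223)    [223 ≡ 7 mod 8 ⇒ (2/223) = +1]
  = (223/17)    [QR: 17 ≡ 1 mod 4, sign kept]
  = (2/17)    [223 ≡ 2 mod 17]
  = (1/17)    [17 ≡ 1 mod 8 ⇒ (2/17) = +1]
  = 1    [(1/17) = 1]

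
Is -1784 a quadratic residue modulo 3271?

no

(-1784|3271)
  = -(1784|3271)    [3271 ≡ 3 mod 4 ⇒ (-1|3271) = -1]
  = -(223|3271)    [3271 ≡ 7 mod 8 ⇒ (2|3271)^3 = +1]
  = (3271|223)    [QR: both ≡ 3 mod 4, sign flips]
  = (149|223)    [3271 ≡ 149 mod 223]
  = (223|149)    [QR: 149 ≡ 1 mod 4, sign kept]
  = (74|149)    [223 ≡ 74 mod 149]
  = -(37|149)    [149 ≡ 5 mod 8 ⇒ (2|149) = -1]
  = -(149|37)    [QR: 37 ≡ 1 mod 4, sign kept]
  = -(1|37)    [149 ≡ 1 mod 37]
  = -1    [(1|37) = 1]
The Legendre symbol is -1, so x^2 ≡ -1784 (mod 3271) has no solution.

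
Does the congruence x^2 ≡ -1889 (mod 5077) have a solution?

yes

(-1889/5077)
  = (3188/5077)    [-1889 ≡ 3188 mod 5077]
  = (797/5077)    [5077 ≡ 5 mod 8 ⇒ (2/5077)^2 = +1]
  = (5077/797)    [QR: 797 ≡ 1 mod 4, sign kept]
  = (295/797)    [5077 ≡ 295 mod 797]
  = (797/295)    [QR: 797 ≡ 1 mod 4, sign kept]
  = (207/295)    [797 ≡ 207 mod 295]
  = -(295/207)    [QR: both ≡ 3 mod 4, sign flips]
  = -(88/207)    [295 ≡ 88 mod 207]
  = -(11/207)    [207 ≡ 7 mod 8 ⇒ (2/207)^3 = +1]
  = (207/11)    [QR: both ≡ 3 mod 4, sign flips]
  = (9/11)    [207 ≡ 9 mod 11]
  = (11/9)    [QR: 9 ≡ 1 mod 4, sign kept]
  = (2/9)    [11 ≡ 2 mod 9]
  = (1/9)    [9 ≡ 1 mod 8 ⇒ (2/9) = +1]
  = 1    [(1/9) = 1]
(-1889/5077) = 1, and 5077 is prime, so -1889 is a quadratic residue mod 5077.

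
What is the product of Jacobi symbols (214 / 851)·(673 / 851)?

1

By multiplicativity, (214·673 / 851) = (214 / 851)·(673 / 851).
First factor (214 / 851):
(214 / 851)
  = -(107 / 851)    [851 ≡ 3 mod 8 ⇒ (2 / 851) = -1]
  = (851 / 107)    [QR: both ≡ 3 mod 4, sign flips]
  = (102 / 107)    [851 ≡ 102 mod 107]
  = -(51 / 107)    [107 ≡ 3 mod 8 ⇒ (2 / 107) = -1]
  = (107 / 51)    [QR: both ≡ 3 mod 4, sign flips]
  = (5 / 51)    [107 ≡ 5 mod 51]
  = (51 / 5)    [QR: 5 ≡ 1 mod 4, sign kept]
  = (1 / 5)    [51 ≡ 1 mod 5]
  = 1    [(1 / 5) = 1]
Second factor (673 / 851):
(673 / 851)
  = (851 / 673)    [QR: 673 ≡ 1 mod 4, sign kept]
  = (178 / 673)    [851 ≡ 178 mod 673]
  = (89 / 673)    [673 ≡ 1 mod 8 ⇒ (2 / 673) = +1]
  = (673 / 89)    [QR: 89 ≡ 1 mod 4, sign kept]
  = (50 / 89)    [673 ≡ 50 mod 89]
  = (25 / 89)    [89 ≡ 1 mod 8 ⇒ (2 / 89) = +1]
  = (89 / 25)    [QR: 25 ≡ 1 mod 4, sign kept]
  = (14 / 25)    [89 ≡ 14 mod 25]
  = (7 / 25)    [25 ≡ 1 mod 8 ⇒ (2 / 25) = +1]
  = (25 / 7)    [QR: 25 ≡ 1 mod 4, sign kept]
  = (4 / 7)    [25 ≡ 4 mod 7]
  = (1 / 7)    [7 ≡ 7 mod 8 ⇒ (2 / 7)^2 = +1]
  = 1    [(1 / 7) = 1]
Product: (1)·(1) = 1.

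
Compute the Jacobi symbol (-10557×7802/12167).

0

By multiplicativity, (-10557·7802/12167) = (-10557/12167)·(7802/12167).
First factor (-10557/12167):
(-10557/12167)
  = (1610/12167)    [-10557 ≡ 1610 mod 12167]
  = (805/12167)    [12167 ≡ 7 mod 8 ⇒ (2/12167) = +1]
  = (12167/805)    [QR: 805 ≡ 1 mod 4, sign kept]
  = (92/805)    [12167 ≡ 92 mod 805]
  = (23/805)    [805 ≡ 5 mod 8 ⇒ (2/805)^2 = +1]
  = (805/23)    [QR: 805 ≡ 1 mod 4, sign kept]
  = (0/23)    [805 ≡ 0 mod 23]
  = 0    [numerator 0, gcd > 1]
Second factor (7802/12167):
(7802/12167)
  = (3901/12167)    [12167 ≡ 7 mod 8 ⇒ (2/12167) = +1]
  = (12167/3901)    [QR: 3901 ≡ 1 mod 4, sign kept]
  = (464/3901)    [12167 ≡ 464 mod 3901]
  = (29/3901)    [3901 ≡ 5 mod 8 ⇒ (2/3901)^4 = +1]
  = (3901/29)    [QR: 29 ≡ 1 mod 4, sign kept]
  = (15/29)    [3901 ≡ 15 mod 29]
  = (29/15)    [QR: 29 ≡ 1 mod 4, sign kept]
  = (14/15)    [29 ≡ 14 mod 15]
  = (7/15)    [15 ≡ 7 mod 8 ⇒ (2/15) = +1]
  = -(15/7)    [QR: both ≡ 3 mod 4, sign flips]
  = -(1/7)    [15 ≡ 1 mod 7]
  = -1    [(1/7) = 1]
Product: (0)·(-1) = 0.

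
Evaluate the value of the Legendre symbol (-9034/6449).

Pull out -1: (-9034/6449) = (-1/6449)·(9034/6449). Since 6449 ≡ 1 (mod 4), (-1/6449) = +1. Now have (9034/6449).
Reduce the numerator: 9034 ≡ 2585 (mod 6449), so (9034/6449) = (2585/6449).
2585 ≡ 1 (mod 4), so quadratic reciprocity gives (2585/6449) = (6449/2585). Reduce: 6449 ≡ 1279 (mod 2585). Now have (1279/2585).
2585 ≡ 1 (mod 4), so quadratic reciprocity gives (1279/2585) = (2585/1279). Reduce: 2585 ≡ 27 (mod 1279). Now have (27/1279).
Both 27 ≡ 3 and 1279 ≡ 3 (mod 4), so reciprocity gives (27/1279) = -(1279/27). Reduce: 1279 ≡ 10 (mod 27). Now have -(10/27).
Factor out 2: 10 = 2·5. Since 27 ≡ 3 (mod 8), (2/27) = -1. Now have (5/27).
5 ≡ 1 (mod 4), so quadratic reciprocity gives (5/27) = (27/5). Reduce: 27 ≡ 2 (mod 5). Now have (2/5).
Factor out 2: 2 = 2. Since 5 ≡ 5 (mod 8), (2/5) = -1. Now have -(1/5).
(1/5) = 1. Collecting the sign factors: -1.

-1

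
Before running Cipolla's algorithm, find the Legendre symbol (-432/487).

(-432/487)
  = -(432/487)    [487 ≡ 3 mod 4 ⇒ (-1/487) = -1]
  = -(27/487)    [487 ≡ 7 mod 8 ⇒ (2/487)^4 = +1]
  = (487/27)    [QR: both ≡ 3 mod 4, sign flips]
  = (1/27)    [487 ≡ 1 mod 27]
  = 1    [(1/27) = 1]

1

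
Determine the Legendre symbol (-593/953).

(-593/953)
  = (593/953)    [953 ≡ 1 mod 4 ⇒ (-1/953) = +1]
  = (953/593)    [QR: 593 ≡ 1 mod 4, sign kept]
  = (360/593)    [953 ≡ 360 mod 593]
  = (45/593)    [593 ≡ 1 mod 8 ⇒ (2/593)^3 = +1]
  = (593/45)    [QR: 45 ≡ 1 mod 4, sign kept]
  = (8/45)    [593 ≡ 8 mod 45]
  = -(1/45)    [45 ≡ 5 mod 8 ⇒ (2/45)^3 = -1]
  = -1    [(1/45) = 1]

-1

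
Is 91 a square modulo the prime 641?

yes

641 ≡ 1 (mod 4), so quadratic reciprocity gives (91|641) = (641|91). Reduce: 641 ≡ 4 (mod 91). Now have (4|91).
Factor out 2: 4 = 2^2. Since 91 ≡ 3 (mod 8), (2|91) = -1, and (2|91)^2 = +1. Now have (1|91).
(1|91) = 1. Collecting the sign factors: 1.
The Legendre symbol is 1, so x^2 ≡ 91 (mod 641) has solution.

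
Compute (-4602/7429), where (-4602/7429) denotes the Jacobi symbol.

-1

Pull out -1: (-4602/7429) = (-1/7429)·(4602/7429). Since 7429 ≡ 1 (mod 4), (-1/7429) = +1. Now have (4602/7429).
Factor out 2: 4602 = 2·2301. Since 7429 ≡ 5 (mod 8), (2/7429) = -1. Now have -(2301/7429).
2301 ≡ 1 (mod 4), so quadratic reciprocity gives (2301/7429) = (7429/2301). Reduce: 7429 ≡ 526 (mod 2301). Now have -(526/2301).
Factor out 2: 526 = 2·263. Since 2301 ≡ 5 (mod 8), (2/2301) = -1. Now have (263/2301).
2301 ≡ 1 (mod 4), so quadratic reciprocity gives (263/2301) = (2301/263). Reduce: 2301 ≡ 197 (mod 263). Now have (197/263).
197 ≡ 1 (mod 4), so quadratic reciprocity gives (197/263) = (263/197). Reduce: 263 ≡ 66 (mod 197). Now have (66/197).
Factor out 2: 66 = 2·33. Since 197 ≡ 5 (mod 8), (2/197) = -1. Now have -(33/197).
33 ≡ 1 (mod 4), so quadratic reciprocity gives (33/197) = (197/33). Reduce: 197 ≡ 32 (mod 33). Now have -(32/33).
Factor out 2: 32 = 2^5. Since 33 ≡ 1 (mod 8), (2/33) = +1, and (2/33)^5 = +1. Now have -(1/33).
(1/33) = 1. Collecting the sign factors: -1.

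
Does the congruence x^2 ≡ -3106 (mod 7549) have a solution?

yes

Pull out -1: (-3106/7549) = (-1/7549)·(3106/7549). Since 7549 ≡ 1 (mod 4), (-1/7549) = +1. Now have (3106/7549).
Factor out 2: 3106 = 2·1553. Since 7549 ≡ 5 (mod 8), (2/7549) = -1. Now have -(1553/7549).
1553 ≡ 1 (mod 4), so quadratic reciprocity gives (1553/7549) = (7549/1553). Reduce: 7549 ≡ 1337 (mod 1553). Now have -(1337/1553).
1337 ≡ 1 (mod 4), so quadratic reciprocity gives (1337/1553) = (1553/1337). Reduce: 1553 ≡ 216 (mod 1337). Now have -(216/1337).
Factor out 2: 216 = 2^3·27. Since 1337 ≡ 1 (mod 8), (2/1337) = +1, and (2/1337)^3 = +1. Now have -(27/1337).
1337 ≡ 1 (mod 4), so quadratic reciprocity gives (27/1337) = (1337/27). Reduce: 1337 ≡ 14 (mod 27). Now have -(14/27).
Factor out 2: 14 = 2·7. Since 27 ≡ 3 (mod 8), (2/27) = -1. Now have (7/27).
Both 7 ≡ 3 and 27 ≡ 3 (mod 4), so reciprocity gives (7/27) = -(27/7). Reduce: 27 ≡ 6 (mod 7). Now have -(6/7).
Factor out 2: 6 = 2·3. Since 7 ≡ 7 (mod 8), (2/7) = +1. Now have -(3/7).
Both 3 ≡ 3 and 7 ≡ 3 (mod 4), so reciprocity gives (3/7) = -(7/3). Reduce: 7 ≡ 1 (mod 3). Now have (1/3).
(1/3) = 1. Collecting the sign factors: 1.
The Legendre symbol is 1, so x^2 ≡ -3106 (mod 7549) has solution.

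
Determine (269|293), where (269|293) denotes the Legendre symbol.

(269|293)
  = (293|269)    [QR: 269 ≡ 1 mod 4, sign kept]
  = (24|269)    [293 ≡ 24 mod 269]
  = -(3|269)    [269 ≡ 5 mod 8 ⇒ (2|269)^3 = -1]
  = -(269|3)    [QR: 269 ≡ 1 mod 4, sign kept]
  = -(2|3)    [269 ≡ 2 mod 3]
  = (1|3)    [3 ≡ 3 mod 8 ⇒ (2|3) = -1]
  = 1    [(1|3) = 1]

1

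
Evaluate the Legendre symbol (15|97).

(15|97)
  = (97|15)    [QR: 97 ≡ 1 mod 4, sign kept]
  = (7|15)    [97 ≡ 7 mod 15]
  = -(15|7)    [QR: both ≡ 3 mod 4, sign flips]
  = -(1|7)    [15 ≡ 1 mod 7]
  = -1    [(1|7) = 1]

-1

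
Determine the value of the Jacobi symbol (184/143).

(184/143)
  = (41/143)    [184 ≡ 41 mod 143]
  = (143/41)    [QR: 41 ≡ 1 mod 4, sign kept]
  = (20/41)    [143 ≡ 20 mod 41]
  = (5/41)    [41 ≡ 1 mod 8 ⇒ (2/41)^2 = +1]
  = (41/5)    [QR: 5 ≡ 1 mod 4, sign kept]
  = (1/5)    [41 ≡ 1 mod 5]
  = 1    [(1/5) = 1]

1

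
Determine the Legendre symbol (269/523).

269 ≡ 1 (mod 4), so quadratic reciprocity gives (269/523) = (523/269). Reduce: 523 ≡ 254 (mod 269). Now have (254/269).
Factor out 2: 254 = 2·127. Since 269 ≡ 5 (mod 8), (2/269) = -1. Now have -(127/269).
269 ≡ 1 (mod 4), so quadratic reciprocity gives (127/269) = (269/127). Reduce: 269 ≡ 15 (mod 127). Now have -(15/127).
Both 15 ≡ 3 and 127 ≡ 3 (mod 4), so reciprocity gives (15/127) = -(127/15). Reduce: 127 ≡ 7 (mod 15). Now have (7/15).
Both 7 ≡ 3 and 15 ≡ 3 (mod 4), so reciprocity gives (7/15) = -(15/7). Reduce: 15 ≡ 1 (mod 7). Now have -(1/7).
(1/7) = 1. Collecting the sign factors: -1.

-1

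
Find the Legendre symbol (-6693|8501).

1

(-6693|8501)
  = (6693|8501)    [8501 ≡ 1 mod 4 ⇒ (-1|8501) = +1]
  = (8501|6693)    [QR: 6693 ≡ 1 mod 4, sign kept]
  = (1808|6693)    [8501 ≡ 1808 mod 6693]
  = (113|6693)    [6693 ≡ 5 mod 8 ⇒ (2|6693)^4 = +1]
  = (6693|113)    [QR: 113 ≡ 1 mod 4, sign kept]
  = (26|113)    [6693 ≡ 26 mod 113]
  = (13|113)    [113 ≡ 1 mod 8 ⇒ (2|113) = +1]
  = (113|13)    [QR: 13 ≡ 1 mod 4, sign kept]
  = (9|13)    [113 ≡ 9 mod 13]
  = (13|9)    [QR: 9 ≡ 1 mod 4, sign kept]
  = (4|9)    [13 ≡ 4 mod 9]
  = (1|9)    [9 ≡ 1 mod 8 ⇒ (2|9)^2 = +1]
  = 1    [(1|9) = 1]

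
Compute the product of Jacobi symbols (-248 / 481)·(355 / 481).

By multiplicativity, (-248·355 / 481) = (-248 / 481)·(355 / 481).
First factor (-248 / 481):
(-248 / 481)
  = (248 / 481)    [481 ≡ 1 mod 4 ⇒ (-1 / 481) = +1]
  = (31 / 481)    [481 ≡ 1 mod 8 ⇒ (2 / 481)^3 = +1]
  = (481 / 31)    [QR: 481 ≡ 1 mod 4, sign kept]
  = (16 / 31)    [481 ≡ 16 mod 31]
  = (1 / 31)    [31 ≡ 7 mod 8 ⇒ (2 / 31)^4 = +1]
  = 1    [(1 / 31) = 1]
Second factor (355 / 481):
(355 / 481)
  = (481 / 355)    [QR: 481 ≡ 1 mod 4, sign kept]
  = (126 / 355)    [481 ≡ 126 mod 355]
  = -(63 / 355)    [355 ≡ 3 mod 8 ⇒ (2 / 355) = -1]
  = (355 / 63)    [QR: both ≡ 3 mod 4, sign flips]
  = (40 / 63)    [355 ≡ 40 mod 63]
  = (5 / 63)    [63 ≡ 7 mod 8 ⇒ (2 / 63)^3 = +1]
  = (63 / 5)    [QR: 5 ≡ 1 mod 4, sign kept]
  = (3 / 5)    [63 ≡ 3 mod 5]
  = (5 / 3)    [QR: 5 ≡ 1 mod 4, sign kept]
  = (2 / 3)    [5 ≡ 2 mod 3]
  = -(1 / 3)    [3 ≡ 3 mod 8 ⇒ (2 / 3) = -1]
  = -1    [(1 / 3) = 1]
Product: (1)·(-1) = -1.

-1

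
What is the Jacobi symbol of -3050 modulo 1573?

(-3050/1573)
  = (96/1573)    [-3050 ≡ 96 mod 1573]
  = -(3/1573)    [1573 ≡ 5 mod 8 ⇒ (2/1573)^5 = -1]
  = -(1573/3)    [QR: 1573 ≡ 1 mod 4, sign kept]
  = -(1/3)    [1573 ≡ 1 mod 3]
  = -1    [(1/3) = 1]

-1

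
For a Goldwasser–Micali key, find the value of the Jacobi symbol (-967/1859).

1

Pull out -1: (-967/1859) = (-1/1859)·(967/1859). Since 1859 ≡ 3 (mod 4), (-1/1859) = -1. Now have -(967/1859).
Both 967 ≡ 3 and 1859 ≡ 3 (mod 4), so reciprocity gives (967/1859) = -(1859/967). Reduce: 1859 ≡ 892 (mod 967). Now have (892/967).
Factor out 2: 892 = 2^2·223. Since 967 ≡ 7 (mod 8), (2/967) = +1, and (2/967)^2 = +1. Now have (223/967).
Both 223 ≡ 3 and 967 ≡ 3 (mod 4), so reciprocity gives (223/967) = -(967/223). Reduce: 967 ≡ 75 (mod 223). Now have -(75/223).
Both 75 ≡ 3 and 223 ≡ 3 (mod 4), so reciprocity gives (75/223) = -(223/75). Reduce: 223 ≡ 73 (mod 75). Now have (73/75).
73 ≡ 1 (mod 4), so quadratic reciprocity gives (73/75) = (75/73). Reduce: 75 ≡ 2 (mod 73). Now have (2/73).
Factor out 2: 2 = 2. Since 73 ≡ 1 (mod 8), (2/73) = +1. Now have (1/73).
(1/73) = 1. Collecting the sign factors: 1.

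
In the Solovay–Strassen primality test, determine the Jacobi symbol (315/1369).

1

1369 ≡ 1 (mod 4), so quadratic reciprocity gives (315/1369) = (1369/315). Reduce: 1369 ≡ 109 (mod 315). Now have (109/315).
109 ≡ 1 (mod 4), so quadratic reciprocity gives (109/315) = (315/109). Reduce: 315 ≡ 97 (mod 109). Now have (97/109).
97 ≡ 1 (mod 4), so quadratic reciprocity gives (97/109) = (109/97). Reduce: 109 ≡ 12 (mod 97). Now have (12/97).
Factor out 2: 12 = 2^2·3. Since 97 ≡ 1 (mod 8), (2/97) = +1, and (2/97)^2 = +1. Now have (3/97).
97 ≡ 1 (mod 4), so quadratic reciprocity gives (3/97) = (97/3). Reduce: 97 ≡ 1 (mod 3). Now have (1/3).
(1/3) = 1. Collecting the sign factors: 1.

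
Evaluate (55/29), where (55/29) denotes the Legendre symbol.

-1

Reduce the numerator: 55 ≡ 26 (mod 29), so (55/29) = (26/29).
Factor out 2: 26 = 2·13. Since 29 ≡ 5 (mod 8), (2/29) = -1. Now have -(13/29).
13 ≡ 1 (mod 4), so quadratic reciprocity gives (13/29) = (29/13). Reduce: 29 ≡ 3 (mod 13). Now have -(3/13).
13 ≡ 1 (mod 4), so quadratic reciprocity gives (3/13) = (13/3). Reduce: 13 ≡ 1 (mod 3). Now have -(1/3).
(1/3) = 1. Collecting the sign factors: -1.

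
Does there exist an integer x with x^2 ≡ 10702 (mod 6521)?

Reduce the numerator: 10702 ≡ 4181 (mod 6521), so (10702/6521) = (4181/6521).
4181 ≡ 1 (mod 4), so quadratic reciprocity gives (4181/6521) = (6521/4181). Reduce: 6521 ≡ 2340 (mod 4181). Now have (2340/4181).
Factor out 2: 2340 = 2^2·585. Since 4181 ≡ 5 (mod 8), (2/4181) = -1, and (2/4181)^2 = +1. Now have (585/4181).
585 ≡ 1 (mod 4), so quadratic reciprocity gives (585/4181) = (4181/585). Reduce: 4181 ≡ 86 (mod 585). Now have (86/585).
Factor out 2: 86 = 2·43. Since 585 ≡ 1 (mod 8), (2/585) = +1. Now have (43/585).
585 ≡ 1 (mod 4), so quadratic reciprocity gives (43/585) = (585/43). Reduce: 585 ≡ 26 (mod 43). Now have (26/43).
Factor out 2: 26 = 2·13. Since 43 ≡ 3 (mod 8), (2/43) = -1. Now have -(13/43).
13 ≡ 1 (mod 4), so quadratic reciprocity gives (13/43) = (43/13). Reduce: 43 ≡ 4 (mod 13). Now have -(4/13).
Factor out 2: 4 = 2^2. Since 13 ≡ 5 (mod 8), (2/13) = -1, and (2/13)^2 = +1. Now have -(1/13).
(1/13) = 1. Collecting the sign factors: -1.
The Legendre symbol is -1, so x^2 ≡ 10702 (mod 6521) has no solution.

no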